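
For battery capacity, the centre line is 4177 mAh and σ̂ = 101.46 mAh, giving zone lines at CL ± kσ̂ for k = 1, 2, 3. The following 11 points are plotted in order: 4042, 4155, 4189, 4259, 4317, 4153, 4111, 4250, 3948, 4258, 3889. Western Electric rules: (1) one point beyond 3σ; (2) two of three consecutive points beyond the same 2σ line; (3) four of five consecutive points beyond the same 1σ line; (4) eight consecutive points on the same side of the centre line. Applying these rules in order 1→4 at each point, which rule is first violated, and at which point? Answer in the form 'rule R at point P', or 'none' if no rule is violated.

rule 2 at point 11

Zone of each point (C = within 1σ̂, B = 1σ̂–2σ̂, A = 2σ̂–3σ̂, * = beyond 3σ̂; sign = side of CL): 1:-B, 2:-C, 3:+C, 4:+C, 5:+B, 6:-C, 7:-C, 8:+C, 9:-A, 10:+C, 11:-A
Rule 2 (two of three consecutive points beyond the same 2σ limit) is satisfied at point 11.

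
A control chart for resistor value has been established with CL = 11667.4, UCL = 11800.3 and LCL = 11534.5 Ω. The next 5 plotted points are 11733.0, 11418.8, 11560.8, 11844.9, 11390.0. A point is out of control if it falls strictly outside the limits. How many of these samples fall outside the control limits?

Compare each point to [11534.5, 11800.3]: sample 2 = 11418.8 < LCL; sample 4 = 11844.9 > UCL; sample 5 = 11390.0 < LCL.

3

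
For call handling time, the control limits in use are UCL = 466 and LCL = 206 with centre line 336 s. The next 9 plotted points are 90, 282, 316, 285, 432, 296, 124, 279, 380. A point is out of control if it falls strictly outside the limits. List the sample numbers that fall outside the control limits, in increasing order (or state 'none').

1, 7

Compare each point to [206, 466]: sample 1 = 90 < LCL; sample 7 = 124 < LCL.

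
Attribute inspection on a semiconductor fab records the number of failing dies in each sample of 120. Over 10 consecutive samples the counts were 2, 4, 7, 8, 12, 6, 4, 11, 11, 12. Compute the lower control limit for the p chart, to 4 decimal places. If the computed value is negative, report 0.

0.0000

p̄ = Σdᵢ / (k·n) = 77 / (10 × 120) = 0.06417
LCL = p̄ − 3·√(p̄(1−p̄)/n) = 0.06417 − 3 × 0.02237 = -0.00294 → 0 (negative, so LCL = 0)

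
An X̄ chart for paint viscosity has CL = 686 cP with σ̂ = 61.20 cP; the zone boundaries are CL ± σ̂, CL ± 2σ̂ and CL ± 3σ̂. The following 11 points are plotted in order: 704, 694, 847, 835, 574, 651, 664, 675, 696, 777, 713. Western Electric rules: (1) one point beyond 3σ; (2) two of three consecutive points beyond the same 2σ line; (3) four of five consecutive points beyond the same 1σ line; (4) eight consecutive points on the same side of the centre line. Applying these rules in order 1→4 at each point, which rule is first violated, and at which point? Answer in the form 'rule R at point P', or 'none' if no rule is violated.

rule 2 at point 4

Zone of each point (C = within 1σ̂, B = 1σ̂–2σ̂, A = 2σ̂–3σ̂, * = beyond 3σ̂; sign = side of CL): 1:+C, 2:+C, 3:+A, 4:+A, 5:-B, 6:-C, 7:-C, 8:-C, 9:+C, 10:+B, 11:+C
Rule 2 (two of three consecutive points beyond the same 2σ limit) is satisfied at point 4.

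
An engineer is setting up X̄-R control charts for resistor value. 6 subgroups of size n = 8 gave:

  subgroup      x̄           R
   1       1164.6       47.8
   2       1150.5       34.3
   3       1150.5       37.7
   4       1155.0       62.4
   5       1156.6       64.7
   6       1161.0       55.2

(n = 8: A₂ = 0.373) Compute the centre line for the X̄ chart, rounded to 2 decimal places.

X̄̄ = (1164.6 + 1150.5 + 1150.5 + 1155.0 + 1156.6 + 1161.0) / 6 = 6938.2000 / 6 = 1156.3667
CL = X̄̄ = 1156.3667

1156.37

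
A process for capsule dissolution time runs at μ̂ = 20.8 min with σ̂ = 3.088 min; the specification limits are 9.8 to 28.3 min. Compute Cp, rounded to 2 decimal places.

1.00

Cp = (USL − LSL) / (6σ̂) = (28.3 − 9.8) / (6 × 3.088) = 18.5000 / 18.5280 = 0.9985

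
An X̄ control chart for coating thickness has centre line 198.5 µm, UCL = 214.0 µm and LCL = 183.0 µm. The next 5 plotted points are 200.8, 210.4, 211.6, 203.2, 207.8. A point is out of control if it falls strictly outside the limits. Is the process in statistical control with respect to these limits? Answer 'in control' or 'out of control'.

All 5 points lie within [183.0, 214.0].

in control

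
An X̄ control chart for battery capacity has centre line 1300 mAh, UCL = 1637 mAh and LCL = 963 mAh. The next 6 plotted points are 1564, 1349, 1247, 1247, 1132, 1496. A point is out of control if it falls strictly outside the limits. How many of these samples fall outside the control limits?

All 6 points lie within [963, 1637].

0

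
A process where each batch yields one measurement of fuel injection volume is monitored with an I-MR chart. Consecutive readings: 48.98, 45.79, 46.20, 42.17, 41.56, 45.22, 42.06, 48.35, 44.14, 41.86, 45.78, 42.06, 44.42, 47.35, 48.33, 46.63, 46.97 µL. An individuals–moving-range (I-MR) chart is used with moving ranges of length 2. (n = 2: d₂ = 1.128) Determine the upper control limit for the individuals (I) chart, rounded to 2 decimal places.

52.45

X̄ = (48.98 + 45.79 + 46.20 + 42.17 + 41.56 + 45.22 + 42.06 + 48.35 + 44.14 + 41.86 + 45.78 + 42.06 + 44.42 + 47.35 + 48.33 + 46.63 + 46.97) / 17 = 45.1688
Moving ranges: 3.19, 0.41, 4.03, 0.61, 3.66, 3.16, 6.29, 4.21, 2.28, 3.92, 3.72, 2.36, 2.93, 0.98, 1.70, 0.34; M̄R̄ = 43.7900 / 16 = 2.7369
UCL = X̄ + 3·M̄R̄/d₂ = 45.1688 + 3 × 2.7369 / 1.128 = 52.4477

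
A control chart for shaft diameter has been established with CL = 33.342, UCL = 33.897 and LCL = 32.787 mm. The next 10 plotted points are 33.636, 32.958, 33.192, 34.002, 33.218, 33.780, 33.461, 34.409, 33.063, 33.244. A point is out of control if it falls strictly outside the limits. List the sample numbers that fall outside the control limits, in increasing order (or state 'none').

4, 8

Compare each point to [32.787, 33.897]: sample 4 = 34.002 > UCL; sample 8 = 34.409 > UCL.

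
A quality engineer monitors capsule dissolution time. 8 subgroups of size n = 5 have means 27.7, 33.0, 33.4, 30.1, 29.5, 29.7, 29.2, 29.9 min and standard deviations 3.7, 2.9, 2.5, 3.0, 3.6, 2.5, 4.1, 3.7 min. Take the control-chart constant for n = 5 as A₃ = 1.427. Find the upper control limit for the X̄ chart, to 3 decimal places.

X̄̄ = (27.7 + 33.0 + 33.4 + 30.1 + 29.5 + 29.7 + 29.2 + 29.9) / 8 = 30.3125
s̄ = (3.7 + 2.9 + 2.5 + 3.0 + 3.6 + 2.5 + 4.1 + 3.7) / 8 = 3.2500
UCL = X̄̄ + A₃·s̄ = 30.3125 + 1.427 × 3.2500 = 34.9502

34.950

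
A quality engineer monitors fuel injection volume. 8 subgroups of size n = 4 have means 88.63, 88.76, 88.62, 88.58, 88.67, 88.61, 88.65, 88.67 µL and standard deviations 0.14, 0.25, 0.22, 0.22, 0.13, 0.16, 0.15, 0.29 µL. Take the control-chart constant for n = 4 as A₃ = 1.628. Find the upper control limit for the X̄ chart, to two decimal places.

88.97

X̄̄ = (88.63 + 88.76 + 88.62 + 88.58 + 88.67 + 88.61 + 88.65 + 88.67) / 8 = 88.6488
s̄ = (0.14 + 0.25 + 0.22 + 0.22 + 0.13 + 0.16 + 0.15 + 0.29) / 8 = 0.1950
UCL = X̄̄ + A₃·s̄ = 88.6488 + 1.628 × 0.1950 = 88.9662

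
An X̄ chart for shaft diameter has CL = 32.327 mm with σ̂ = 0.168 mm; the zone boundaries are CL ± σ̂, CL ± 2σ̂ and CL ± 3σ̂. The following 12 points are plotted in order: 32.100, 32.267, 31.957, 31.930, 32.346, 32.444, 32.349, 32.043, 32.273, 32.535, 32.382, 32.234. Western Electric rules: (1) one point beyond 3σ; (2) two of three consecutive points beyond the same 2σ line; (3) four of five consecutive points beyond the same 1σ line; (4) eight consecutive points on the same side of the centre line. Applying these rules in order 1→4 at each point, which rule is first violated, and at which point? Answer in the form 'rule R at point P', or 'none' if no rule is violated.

Zone of each point (C = within 1σ̂, B = 1σ̂–2σ̂, A = 2σ̂–3σ̂, * = beyond 3σ̂; sign = side of CL): 1:-B, 2:-C, 3:-A, 4:-A, 5:+C, 6:+C, 7:+C, 8:-B, 9:-C, 10:+B, 11:+C, 12:-C
Rule 2 (two of three consecutive points beyond the same 2σ limit) is satisfied at point 4.

rule 2 at point 4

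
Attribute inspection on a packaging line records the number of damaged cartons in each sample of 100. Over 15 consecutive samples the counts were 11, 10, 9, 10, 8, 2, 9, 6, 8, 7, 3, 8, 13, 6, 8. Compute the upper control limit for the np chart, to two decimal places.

15.94

p̄ = Σdᵢ / (k·n) = 118 / (15 × 100) = 0.07867
UCL = np̄ + 3·√(np̄(1−p̄)) = 7.8667 + 3 × √(7.8667×0.92133) = 7.8667 + 3 × 2.6922 = 15.9432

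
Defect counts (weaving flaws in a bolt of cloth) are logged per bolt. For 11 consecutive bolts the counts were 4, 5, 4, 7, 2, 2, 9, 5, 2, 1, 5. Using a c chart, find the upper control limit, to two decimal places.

10.32

c̄ = (4 + 5 + 4 + 7 + 2 + 2 + 9 + 5 + 2 + 1 + 5) / 11 = 46 / 11 = 4.1818
UCL = c̄ + 3√c̄ = 4.1818 + 3 × √4.1818 = 4.1818 + 3 × 2.0449 = 10.3167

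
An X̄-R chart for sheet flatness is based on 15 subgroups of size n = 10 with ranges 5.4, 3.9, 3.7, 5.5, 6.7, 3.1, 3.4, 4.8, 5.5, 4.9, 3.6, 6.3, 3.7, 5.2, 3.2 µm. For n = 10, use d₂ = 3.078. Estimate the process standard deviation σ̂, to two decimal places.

1.49

R̄ = (5.4 + 3.9 + 3.7 + 5.5 + 6.7 + 3.1 + 3.4 + 4.8 + 5.5 + 4.9 + 3.6 + 6.3 + 3.7 + 5.2 + 3.2) / 15 = 4.5933
σ̂ = R̄ / d₂ = 4.5933 / 3.078 = 1.4923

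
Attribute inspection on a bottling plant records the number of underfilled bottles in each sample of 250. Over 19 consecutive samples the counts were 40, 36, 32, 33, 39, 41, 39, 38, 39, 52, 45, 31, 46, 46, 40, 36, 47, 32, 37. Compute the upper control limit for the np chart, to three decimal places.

56.708

p̄ = Σdᵢ / (k·n) = 749 / (19 × 250) = 0.15768
UCL = np̄ + 3·√(np̄(1−p̄)) = 39.4211 + 3 × √(39.4211×0.84232) = 39.4211 + 3 × 5.7624 = 56.7082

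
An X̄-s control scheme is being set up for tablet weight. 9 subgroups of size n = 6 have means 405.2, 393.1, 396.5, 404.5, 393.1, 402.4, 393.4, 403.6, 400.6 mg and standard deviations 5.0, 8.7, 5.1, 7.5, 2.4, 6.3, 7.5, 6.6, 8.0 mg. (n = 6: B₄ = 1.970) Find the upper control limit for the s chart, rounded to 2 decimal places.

s̄ = (5.0 + 8.7 + 5.1 + 7.5 + 2.4 + 6.3 + 7.5 + 6.6 + 8.0) / 9 = 6.3444
UCL_s = B₄·s̄ = 1.970 × 6.3444 = 12.4986

12.50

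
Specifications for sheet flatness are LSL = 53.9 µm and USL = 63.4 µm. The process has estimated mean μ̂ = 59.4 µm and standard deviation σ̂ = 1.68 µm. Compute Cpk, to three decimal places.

Cpu = (USL − μ̂) / (3σ̂) = (63.4 − 59.4) / (3 × 1.68) = 0.7937; Cpl = (μ̂ − LSL) / (3σ̂) = (59.4 − 53.9) / (3 × 1.68) = 1.0913; Cpk = min(Cpu, Cpl) = 0.7937

0.794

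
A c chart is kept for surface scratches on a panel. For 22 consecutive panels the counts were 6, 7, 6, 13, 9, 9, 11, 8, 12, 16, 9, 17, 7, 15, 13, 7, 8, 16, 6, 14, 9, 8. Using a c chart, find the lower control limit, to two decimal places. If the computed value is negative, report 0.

0.66

c̄ = (6 + 7 + 6 + 13 + 9 + 9 + 11 + 8 + 12 + 16 + 9 + 17 + 7 + 15 + 13 + 7 + 8 + 16 + 6 + 14 + 9 + 8) / 22 = 226 / 22 = 10.2727
LCL = c̄ − 3√c̄ = 10.2727 − 3 × 3.2051 = 0.6574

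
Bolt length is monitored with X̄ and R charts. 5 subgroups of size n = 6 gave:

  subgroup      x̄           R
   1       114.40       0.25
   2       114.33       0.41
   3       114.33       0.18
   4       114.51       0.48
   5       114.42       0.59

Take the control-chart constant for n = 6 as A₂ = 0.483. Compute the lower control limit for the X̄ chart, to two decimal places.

X̄̄ = (114.40 + 114.33 + 114.33 + 114.51 + 114.42) / 5 = 571.9900 / 5 = 114.3980
R̄ = (0.25 + 0.41 + 0.18 + 0.48 + 0.59) / 5 = 1.9100 / 5 = 0.3820
LCL = X̄̄ − A₂·R̄ = 114.3980 − 0.483 × 0.3820 = 114.2135

114.21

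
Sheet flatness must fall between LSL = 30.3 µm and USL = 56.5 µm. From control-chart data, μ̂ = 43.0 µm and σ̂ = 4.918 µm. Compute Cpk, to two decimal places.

Cpu = (USL − μ̂) / (3σ̂) = (56.5 − 43.0) / (3 × 4.918) = 0.9150; Cpl = (μ̂ − LSL) / (3σ̂) = (43.0 − 30.3) / (3 × 4.918) = 0.8608; Cpk = min(Cpu, Cpl) = 0.8608

0.86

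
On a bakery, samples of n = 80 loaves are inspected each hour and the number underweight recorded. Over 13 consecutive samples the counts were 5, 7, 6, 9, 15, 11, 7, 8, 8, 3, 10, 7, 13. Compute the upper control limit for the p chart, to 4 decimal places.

0.2075

p̄ = Σdᵢ / (k·n) = 109 / (13 × 80) = 0.10481
UCL = p̄ + 3·√(p̄(1−p̄)/n) = 0.10481 + 3 × √(0.10481×0.89519/80) = 0.10481 + 3 × 0.03425 = 0.20755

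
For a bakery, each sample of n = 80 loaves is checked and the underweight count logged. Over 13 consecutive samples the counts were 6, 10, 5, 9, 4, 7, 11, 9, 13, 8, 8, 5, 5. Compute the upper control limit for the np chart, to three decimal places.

p̄ = Σdᵢ / (k·n) = 100 / (13 × 80) = 0.09615
UCL = np̄ + 3·√(np̄(1−p̄)) = 7.6923 + 3 × √(7.6923×0.90385) = 7.6923 + 3 × 2.6368 = 15.6027

15.603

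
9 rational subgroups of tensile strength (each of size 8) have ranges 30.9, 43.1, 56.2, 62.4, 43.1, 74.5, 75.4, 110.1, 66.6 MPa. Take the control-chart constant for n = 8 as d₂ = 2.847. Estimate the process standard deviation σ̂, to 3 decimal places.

21.945

R̄ = (30.9 + 43.1 + 56.2 + 62.4 + 43.1 + 74.5 + 75.4 + 110.1 + 66.6) / 9 = 62.4778
σ̂ = R̄ / d₂ = 62.4778 / 2.847 = 21.9451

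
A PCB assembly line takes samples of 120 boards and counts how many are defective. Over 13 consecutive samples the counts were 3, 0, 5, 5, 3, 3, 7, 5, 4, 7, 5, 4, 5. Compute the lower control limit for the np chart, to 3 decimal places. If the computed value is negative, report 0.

p̄ = Σdᵢ / (k·n) = 56 / (13 × 120) = 0.03590
LCL = np̄ − 3·√(np̄(1−p̄)) = 4.3077 − 3 × 2.0379 = -1.8060 → 0 (negative, so LCL = 0)

0.000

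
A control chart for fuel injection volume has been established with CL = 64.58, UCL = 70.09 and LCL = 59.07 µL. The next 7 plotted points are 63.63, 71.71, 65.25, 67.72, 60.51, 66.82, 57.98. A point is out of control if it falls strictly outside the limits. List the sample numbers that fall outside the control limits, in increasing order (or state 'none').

2, 7

Compare each point to [59.07, 70.09]: sample 2 = 71.71 > UCL; sample 7 = 57.98 < LCL.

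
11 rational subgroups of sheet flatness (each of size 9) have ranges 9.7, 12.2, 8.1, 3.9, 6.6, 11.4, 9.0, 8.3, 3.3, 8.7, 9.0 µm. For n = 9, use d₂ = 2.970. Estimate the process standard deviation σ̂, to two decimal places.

2.76

R̄ = (9.7 + 12.2 + 8.1 + 3.9 + 6.6 + 11.4 + 9.0 + 8.3 + 3.3 + 8.7 + 9.0) / 11 = 8.2000
σ̂ = R̄ / d₂ = 8.2000 / 2.970 = 2.7609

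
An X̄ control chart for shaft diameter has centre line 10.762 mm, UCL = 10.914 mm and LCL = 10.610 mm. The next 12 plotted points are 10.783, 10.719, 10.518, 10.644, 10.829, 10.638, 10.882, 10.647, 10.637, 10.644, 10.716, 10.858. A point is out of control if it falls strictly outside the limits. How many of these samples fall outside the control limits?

Compare each point to [10.610, 10.914]: sample 3 = 10.518 < LCL.

1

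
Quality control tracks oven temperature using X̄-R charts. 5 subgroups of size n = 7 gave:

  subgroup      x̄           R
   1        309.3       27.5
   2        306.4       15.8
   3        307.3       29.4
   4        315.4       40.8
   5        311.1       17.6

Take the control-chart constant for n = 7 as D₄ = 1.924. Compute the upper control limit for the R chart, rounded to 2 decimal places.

R̄ = (27.5 + 15.8 + 29.4 + 40.8 + 17.6) / 5 = 131.1000 / 5 = 26.2200
UCL_R = D₄·R̄ = 1.924 × 26.2200 = 50.4473

50.45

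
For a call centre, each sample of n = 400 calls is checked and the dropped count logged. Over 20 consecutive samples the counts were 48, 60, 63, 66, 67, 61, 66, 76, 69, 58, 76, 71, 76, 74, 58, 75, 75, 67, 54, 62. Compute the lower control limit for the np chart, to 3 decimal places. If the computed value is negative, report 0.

p̄ = Σdᵢ / (k·n) = 1322 / (20 × 400) = 0.16525
LCL = np̄ − 3·√(np̄(1−p̄)) = 66.1000 − 3 × 7.4281 = 43.8156

43.816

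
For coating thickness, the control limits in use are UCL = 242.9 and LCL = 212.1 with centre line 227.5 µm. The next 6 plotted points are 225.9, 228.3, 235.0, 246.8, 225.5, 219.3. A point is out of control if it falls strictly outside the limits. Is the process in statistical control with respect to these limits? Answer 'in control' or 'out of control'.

Compare each point to [212.1, 242.9]: sample 4 = 246.8 > UCL.

out of control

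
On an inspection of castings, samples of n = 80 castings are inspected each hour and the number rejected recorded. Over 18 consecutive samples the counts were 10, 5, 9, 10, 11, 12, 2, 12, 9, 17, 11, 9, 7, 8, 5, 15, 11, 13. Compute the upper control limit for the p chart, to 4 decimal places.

p̄ = Σdᵢ / (k·n) = 176 / (18 × 80) = 0.12222
UCL = p̄ + 3·√(p̄(1−p̄)/n) = 0.12222 + 3 × √(0.12222×0.87778/80) = 0.12222 + 3 × 0.03662 = 0.23208

0.2321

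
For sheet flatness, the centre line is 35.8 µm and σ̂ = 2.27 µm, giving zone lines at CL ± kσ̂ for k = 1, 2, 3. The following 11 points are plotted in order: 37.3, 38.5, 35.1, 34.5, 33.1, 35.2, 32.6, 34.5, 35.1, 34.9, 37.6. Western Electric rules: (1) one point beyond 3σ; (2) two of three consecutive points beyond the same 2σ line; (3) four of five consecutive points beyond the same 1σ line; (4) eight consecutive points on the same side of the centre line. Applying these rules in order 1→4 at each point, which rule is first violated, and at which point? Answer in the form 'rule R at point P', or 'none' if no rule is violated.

rule 4 at point 10

Zone of each point (C = within 1σ̂, B = 1σ̂–2σ̂, A = 2σ̂–3σ̂, * = beyond 3σ̂; sign = side of CL): 1:+C, 2:+B, 3:-C, 4:-C, 5:-B, 6:-C, 7:-B, 8:-C, 9:-C, 10:-C, 11:+C
Rule 4 (eight consecutive points on the same side of the centre line) is satisfied at point 10.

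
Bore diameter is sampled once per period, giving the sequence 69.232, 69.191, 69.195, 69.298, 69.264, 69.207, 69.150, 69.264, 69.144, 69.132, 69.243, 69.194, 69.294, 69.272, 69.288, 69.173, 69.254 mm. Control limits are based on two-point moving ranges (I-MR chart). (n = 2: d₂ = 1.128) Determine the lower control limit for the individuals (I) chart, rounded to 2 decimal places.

X̄ = (69.232 + 69.191 + 69.195 + 69.298 + 69.264 + 69.207 + 69.150 + 69.264 + 69.144 + 69.132 + 69.243 + 69.194 + 69.294 + 69.272 + 69.288 + 69.173 + 69.254) / 17 = 69.2232
Moving ranges: 0.041, 0.004, 0.103, 0.034, 0.057, 0.057, 0.114, 0.120, 0.012, 0.111, 0.049, 0.100, 0.022, 0.016, 0.115, 0.081; M̄R̄ = 1.0360 / 16 = 0.0648
LCL = X̄ − 3·M̄R̄/d₂ = 69.2232 − 3 × 0.0648 / 1.128 = 69.0510

69.05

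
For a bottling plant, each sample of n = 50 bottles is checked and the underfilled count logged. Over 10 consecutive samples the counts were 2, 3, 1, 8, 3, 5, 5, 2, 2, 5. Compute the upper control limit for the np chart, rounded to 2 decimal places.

9.08

p̄ = Σdᵢ / (k·n) = 36 / (10 × 50) = 0.07200
UCL = np̄ + 3·√(np̄(1−p̄)) = 3.6000 + 3 × √(3.6000×0.92800) = 3.6000 + 3 × 1.8278 = 9.0834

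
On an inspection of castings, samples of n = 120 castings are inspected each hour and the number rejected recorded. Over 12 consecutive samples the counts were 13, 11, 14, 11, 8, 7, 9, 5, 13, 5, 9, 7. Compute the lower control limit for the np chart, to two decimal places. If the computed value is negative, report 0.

p̄ = Σdᵢ / (k·n) = 112 / (12 × 120) = 0.07778
LCL = np̄ − 3·√(np̄(1−p̄)) = 9.3333 − 3 × 2.9338 = 0.5318

0.53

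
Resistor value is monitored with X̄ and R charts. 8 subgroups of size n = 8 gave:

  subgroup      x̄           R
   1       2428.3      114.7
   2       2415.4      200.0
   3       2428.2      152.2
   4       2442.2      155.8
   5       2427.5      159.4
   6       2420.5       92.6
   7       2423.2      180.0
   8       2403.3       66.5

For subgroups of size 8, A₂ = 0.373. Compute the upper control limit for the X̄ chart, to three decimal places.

2475.851

X̄̄ = (2428.3 + 2415.4 + 2428.2 + 2442.2 + 2427.5 + 2420.5 + 2423.2 + 2403.3) / 8 = 19388.6000 / 8 = 2423.5750
R̄ = (114.7 + 200.0 + 152.2 + 155.8 + 159.4 + 92.6 + 180.0 + 66.5) / 8 = 1121.2000 / 8 = 140.1500
UCL = X̄̄ + A₂·R̄ = 2423.5750 + 0.373 × 140.1500 = 2475.8510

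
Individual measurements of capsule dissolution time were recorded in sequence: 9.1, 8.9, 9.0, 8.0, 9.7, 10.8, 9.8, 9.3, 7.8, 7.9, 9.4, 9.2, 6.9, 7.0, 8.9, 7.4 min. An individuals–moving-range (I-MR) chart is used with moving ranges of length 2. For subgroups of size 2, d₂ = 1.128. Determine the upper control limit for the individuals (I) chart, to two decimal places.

11.30

X̄ = (9.1 + 8.9 + 9.0 + 8.0 + 9.7 + 10.8 + 9.8 + 9.3 + 7.8 + 7.9 + 9.4 + 9.2 + 6.9 + 7.0 + 8.9 + 7.4) / 16 = 8.6937
Moving ranges: 0.2, 0.1, 1.0, 1.7, 1.1, 1.0, 0.5, 1.5, 0.1, 1.5, 0.2, 2.3, 0.1, 1.9, 1.5; M̄R̄ = 14.7000 / 15 = 0.9800
UCL = X̄ + 3·M̄R̄/d₂ = 8.6937 + 3 × 0.9800 / 1.128 = 11.3001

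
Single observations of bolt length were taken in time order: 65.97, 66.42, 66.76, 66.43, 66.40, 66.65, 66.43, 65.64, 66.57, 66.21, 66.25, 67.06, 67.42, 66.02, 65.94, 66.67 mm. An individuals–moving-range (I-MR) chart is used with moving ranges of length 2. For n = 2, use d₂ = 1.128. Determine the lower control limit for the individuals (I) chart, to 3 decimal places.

X̄ = (65.97 + 66.42 + 66.76 + 66.43 + 66.40 + 66.65 + 66.43 + 65.64 + 66.57 + 66.21 + 66.25 + 67.06 + 67.42 + 66.02 + 65.94 + 66.67) / 16 = 66.4275
Moving ranges: 0.45, 0.34, 0.33, 0.03, 0.25, 0.22, 0.79, 0.93, 0.36, 0.04, 0.81, 0.36, 1.40, 0.08, 0.73; M̄R̄ = 7.1200 / 15 = 0.4747
LCL = X̄ − 3·M̄R̄/d₂ = 66.4275 − 3 × 0.4747 / 1.128 = 65.1651

65.165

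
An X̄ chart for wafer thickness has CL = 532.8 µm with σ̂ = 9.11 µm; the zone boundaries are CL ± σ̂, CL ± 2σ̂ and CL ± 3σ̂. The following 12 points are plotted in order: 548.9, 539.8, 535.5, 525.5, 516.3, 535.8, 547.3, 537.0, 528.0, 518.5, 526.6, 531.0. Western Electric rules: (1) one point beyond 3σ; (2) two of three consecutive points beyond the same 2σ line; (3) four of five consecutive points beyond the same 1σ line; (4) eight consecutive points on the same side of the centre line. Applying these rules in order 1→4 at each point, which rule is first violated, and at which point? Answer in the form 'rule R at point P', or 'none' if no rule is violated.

Zone of each point (C = within 1σ̂, B = 1σ̂–2σ̂, A = 2σ̂–3σ̂, * = beyond 3σ̂; sign = side of CL): 1:+B, 2:+C, 3:+C, 4:-C, 5:-B, 6:+C, 7:+B, 8:+C, 9:-C, 10:-B, 11:-C, 12:-C
No rule fires across all 12 points.

none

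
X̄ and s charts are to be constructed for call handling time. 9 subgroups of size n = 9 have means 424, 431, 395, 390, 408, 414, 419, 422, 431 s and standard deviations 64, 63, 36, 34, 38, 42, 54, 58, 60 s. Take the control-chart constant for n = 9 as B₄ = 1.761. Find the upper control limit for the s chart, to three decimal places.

s̄ = (64 + 63 + 36 + 34 + 38 + 42 + 54 + 58 + 60) / 9 = 49.8889
UCL_s = B₄·s̄ = 1.761 × 49.8889 = 87.8543

87.854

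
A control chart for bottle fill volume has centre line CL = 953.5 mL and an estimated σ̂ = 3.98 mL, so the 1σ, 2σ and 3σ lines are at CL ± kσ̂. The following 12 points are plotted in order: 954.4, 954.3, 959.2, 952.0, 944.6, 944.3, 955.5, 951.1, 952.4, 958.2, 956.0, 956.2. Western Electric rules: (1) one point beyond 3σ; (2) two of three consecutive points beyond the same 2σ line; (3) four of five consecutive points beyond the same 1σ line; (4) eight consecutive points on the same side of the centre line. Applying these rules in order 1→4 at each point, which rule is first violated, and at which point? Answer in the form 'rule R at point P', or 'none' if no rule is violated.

Zone of each point (C = within 1σ̂, B = 1σ̂–2σ̂, A = 2σ̂–3σ̂, * = beyond 3σ̂; sign = side of CL): 1:+C, 2:+C, 3:+B, 4:-C, 5:-A, 6:-A, 7:+C, 8:-C, 9:-C, 10:+B, 11:+C, 12:+C
Rule 2 (two of three consecutive points beyond the same 2σ limit) is satisfied at point 6.

rule 2 at point 6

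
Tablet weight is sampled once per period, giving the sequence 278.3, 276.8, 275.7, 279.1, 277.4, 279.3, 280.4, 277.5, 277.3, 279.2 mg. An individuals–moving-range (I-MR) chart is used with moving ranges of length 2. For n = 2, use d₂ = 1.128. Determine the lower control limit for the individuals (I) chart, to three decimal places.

X̄ = (278.3 + 276.8 + 275.7 + 279.1 + 277.4 + 279.3 + 280.4 + 277.5 + 277.3 + 279.2) / 10 = 278.1000
Moving ranges: 1.5, 1.1, 3.4, 1.7, 1.9, 1.1, 2.9, 0.2, 1.9; M̄R̄ = 15.7000 / 9 = 1.7444
LCL = X̄ − 3·M̄R̄/d₂ = 278.1000 − 3 × 1.7444 / 1.128 = 273.4605

273.461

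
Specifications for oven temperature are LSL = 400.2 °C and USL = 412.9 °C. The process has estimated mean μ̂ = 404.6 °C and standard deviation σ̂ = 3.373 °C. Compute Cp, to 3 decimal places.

Cp = (USL − LSL) / (6σ̂) = (412.9 − 400.2) / (6 × 3.373) = 12.7000 / 20.2380 = 0.6275

0.628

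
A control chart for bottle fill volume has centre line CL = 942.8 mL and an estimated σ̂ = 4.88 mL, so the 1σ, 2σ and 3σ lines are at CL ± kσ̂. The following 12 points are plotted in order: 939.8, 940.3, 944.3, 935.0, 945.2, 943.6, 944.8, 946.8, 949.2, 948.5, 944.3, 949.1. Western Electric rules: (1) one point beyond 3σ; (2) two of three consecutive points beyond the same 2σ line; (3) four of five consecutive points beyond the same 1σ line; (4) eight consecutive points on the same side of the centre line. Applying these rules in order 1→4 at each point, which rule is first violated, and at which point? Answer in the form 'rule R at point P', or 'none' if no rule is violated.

Zone of each point (C = within 1σ̂, B = 1σ̂–2σ̂, A = 2σ̂–3σ̂, * = beyond 3σ̂; sign = side of CL): 1:-C, 2:-C, 3:+C, 4:-B, 5:+C, 6:+C, 7:+C, 8:+C, 9:+B, 10:+B, 11:+C, 12:+B
Rule 4 (eight consecutive points on the same side of the centre line) is satisfied at point 12.

rule 4 at point 12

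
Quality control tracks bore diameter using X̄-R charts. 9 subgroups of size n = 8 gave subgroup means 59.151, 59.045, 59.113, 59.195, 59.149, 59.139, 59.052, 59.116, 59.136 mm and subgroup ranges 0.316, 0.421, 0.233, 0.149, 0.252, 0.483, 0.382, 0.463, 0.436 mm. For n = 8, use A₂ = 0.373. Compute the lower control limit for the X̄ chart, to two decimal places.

X̄̄ = (59.151 + 59.045 + 59.113 + 59.195 + 59.149 + 59.139 + 59.052 + 59.116 + 59.136) / 9 = 532.0960 / 9 = 59.1218
R̄ = (0.316 + 0.421 + 0.233 + 0.149 + 0.252 + 0.483 + 0.382 + 0.463 + 0.436) / 9 = 3.1350 / 9 = 0.3483
LCL = X̄̄ − A₂·R̄ = 59.1218 − 0.373 × 0.3483 = 58.9918

58.99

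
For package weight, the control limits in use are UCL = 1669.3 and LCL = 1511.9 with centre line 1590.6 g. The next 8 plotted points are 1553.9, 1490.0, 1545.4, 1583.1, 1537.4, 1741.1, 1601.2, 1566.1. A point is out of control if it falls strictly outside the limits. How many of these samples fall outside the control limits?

Compare each point to [1511.9, 1669.3]: sample 2 = 1490.0 < LCL; sample 6 = 1741.1 > UCL.

2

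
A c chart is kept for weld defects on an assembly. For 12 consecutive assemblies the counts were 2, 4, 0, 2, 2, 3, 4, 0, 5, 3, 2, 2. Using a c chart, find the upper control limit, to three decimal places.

7.080

c̄ = (2 + 4 + 0 + 2 + 2 + 3 + 4 + 0 + 5 + 3 + 2 + 2) / 12 = 29 / 12 = 2.4167
UCL = c̄ + 3√c̄ = 2.4167 + 3 × √2.4167 = 2.4167 + 3 × 1.5546 = 7.0804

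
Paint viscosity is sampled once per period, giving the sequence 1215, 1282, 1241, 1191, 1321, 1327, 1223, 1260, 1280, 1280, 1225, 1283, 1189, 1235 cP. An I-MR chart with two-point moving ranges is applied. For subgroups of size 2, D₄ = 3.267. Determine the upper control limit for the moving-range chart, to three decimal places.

177.926

Moving ranges: 67, 41, 50, 130, 6, 104, 37, 20, 0, 55, 58, 94, 46; M̄R̄ = 708.0000 / 13 = 54.4615
UCL_MR = D₄·M̄R̄ = 3.267 × 54.4615 = 177.9258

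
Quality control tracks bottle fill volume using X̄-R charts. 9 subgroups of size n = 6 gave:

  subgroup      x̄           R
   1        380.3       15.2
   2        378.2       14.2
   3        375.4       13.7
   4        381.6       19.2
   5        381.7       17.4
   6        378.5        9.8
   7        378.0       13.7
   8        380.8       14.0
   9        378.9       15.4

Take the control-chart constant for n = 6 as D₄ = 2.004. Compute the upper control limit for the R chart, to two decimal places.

R̄ = (15.2 + 14.2 + 13.7 + 19.2 + 17.4 + 9.8 + 13.7 + 14.0 + 15.4) / 9 = 132.6000 / 9 = 14.7333
UCL_R = D₄·R̄ = 2.004 × 14.7333 = 29.5256

29.53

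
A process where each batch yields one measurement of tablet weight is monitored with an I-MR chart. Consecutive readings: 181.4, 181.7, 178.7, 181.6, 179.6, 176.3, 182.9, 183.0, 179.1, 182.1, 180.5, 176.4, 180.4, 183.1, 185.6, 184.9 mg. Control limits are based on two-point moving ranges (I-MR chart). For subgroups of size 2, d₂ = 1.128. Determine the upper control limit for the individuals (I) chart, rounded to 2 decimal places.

188.30

X̄ = (181.4 + 181.7 + 178.7 + 181.6 + 179.6 + 176.3 + 182.9 + 183.0 + 179.1 + 182.1 + 180.5 + 176.4 + 180.4 + 183.1 + 185.6 + 184.9) / 16 = 181.0813
Moving ranges: 0.3, 3.0, 2.9, 2.0, 3.3, 6.6, 0.1, 3.9, 3.0, 1.6, 4.1, 4.0, 2.7, 2.5, 0.7; M̄R̄ = 40.7000 / 15 = 2.7133
UCL = X̄ + 3·M̄R̄/d₂ = 181.0813 + 3 × 2.7133 / 1.128 = 188.2976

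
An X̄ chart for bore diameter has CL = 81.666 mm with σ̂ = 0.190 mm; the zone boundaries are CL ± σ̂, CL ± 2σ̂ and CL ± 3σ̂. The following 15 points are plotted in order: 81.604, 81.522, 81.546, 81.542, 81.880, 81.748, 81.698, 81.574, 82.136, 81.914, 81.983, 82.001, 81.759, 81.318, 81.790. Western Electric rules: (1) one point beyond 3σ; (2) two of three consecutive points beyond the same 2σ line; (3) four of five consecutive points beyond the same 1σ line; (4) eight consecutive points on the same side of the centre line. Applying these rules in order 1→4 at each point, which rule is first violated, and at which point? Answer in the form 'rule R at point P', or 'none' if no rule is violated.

rule 3 at point 12

Zone of each point (C = within 1σ̂, B = 1σ̂–2σ̂, A = 2σ̂–3σ̂, * = beyond 3σ̂; sign = side of CL): 1:-C, 2:-C, 3:-C, 4:-C, 5:+B, 6:+C, 7:+C, 8:-C, 9:+A, 10:+B, 11:+B, 12:+B, 13:+C, 14:-B, 15:+C
Rule 3 (four of five consecutive points beyond the same 1σ limit) is satisfied at point 12.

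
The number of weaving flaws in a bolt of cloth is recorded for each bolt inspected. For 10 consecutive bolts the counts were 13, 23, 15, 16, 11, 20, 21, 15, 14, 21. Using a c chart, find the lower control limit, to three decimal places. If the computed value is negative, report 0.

c̄ = (13 + 23 + 15 + 16 + 11 + 20 + 21 + 15 + 14 + 21) / 10 = 169 / 10 = 16.9000
LCL = c̄ − 3√c̄ = 16.9000 − 3 × 4.1110 = 4.5671

4.567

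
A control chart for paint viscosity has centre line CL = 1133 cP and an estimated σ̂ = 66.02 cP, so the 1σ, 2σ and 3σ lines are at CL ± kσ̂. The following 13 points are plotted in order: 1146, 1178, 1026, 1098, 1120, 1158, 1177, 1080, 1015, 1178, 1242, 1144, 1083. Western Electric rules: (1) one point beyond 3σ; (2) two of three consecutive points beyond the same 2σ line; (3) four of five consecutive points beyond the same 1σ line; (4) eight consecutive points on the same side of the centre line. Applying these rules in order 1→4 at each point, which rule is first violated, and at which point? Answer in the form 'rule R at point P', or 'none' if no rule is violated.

none

Zone of each point (C = within 1σ̂, B = 1σ̂–2σ̂, A = 2σ̂–3σ̂, * = beyond 3σ̂; sign = side of CL): 1:+C, 2:+C, 3:-B, 4:-C, 5:-C, 6:+C, 7:+C, 8:-C, 9:-B, 10:+C, 11:+B, 12:+C, 13:-C
No rule fires across all 13 points.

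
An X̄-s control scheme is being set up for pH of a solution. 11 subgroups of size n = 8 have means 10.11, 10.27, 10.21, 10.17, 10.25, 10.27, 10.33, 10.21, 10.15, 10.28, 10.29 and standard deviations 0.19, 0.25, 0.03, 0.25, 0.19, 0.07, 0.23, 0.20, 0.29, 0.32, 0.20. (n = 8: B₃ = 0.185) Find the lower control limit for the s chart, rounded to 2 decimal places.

s̄ = (0.19 + 0.25 + 0.03 + 0.25 + 0.19 + 0.07 + 0.23 + 0.20 + 0.29 + 0.32 + 0.20) / 11 = 0.2018
LCL_s = B₃·s̄ = 0.185 × 0.2018 = 0.0373

0.04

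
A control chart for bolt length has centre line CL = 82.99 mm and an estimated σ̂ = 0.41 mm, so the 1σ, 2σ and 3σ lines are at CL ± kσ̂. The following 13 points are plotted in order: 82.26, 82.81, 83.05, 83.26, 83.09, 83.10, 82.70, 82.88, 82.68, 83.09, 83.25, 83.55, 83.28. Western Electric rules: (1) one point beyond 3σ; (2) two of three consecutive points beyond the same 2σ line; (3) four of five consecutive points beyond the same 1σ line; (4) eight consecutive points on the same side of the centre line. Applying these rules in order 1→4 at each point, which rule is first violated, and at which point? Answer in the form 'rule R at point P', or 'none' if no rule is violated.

none

Zone of each point (C = within 1σ̂, B = 1σ̂–2σ̂, A = 2σ̂–3σ̂, * = beyond 3σ̂; sign = side of CL): 1:-B, 2:-C, 3:+C, 4:+C, 5:+C, 6:+C, 7:-C, 8:-C, 9:-C, 10:+C, 11:+C, 12:+B, 13:+C
No rule fires across all 13 points.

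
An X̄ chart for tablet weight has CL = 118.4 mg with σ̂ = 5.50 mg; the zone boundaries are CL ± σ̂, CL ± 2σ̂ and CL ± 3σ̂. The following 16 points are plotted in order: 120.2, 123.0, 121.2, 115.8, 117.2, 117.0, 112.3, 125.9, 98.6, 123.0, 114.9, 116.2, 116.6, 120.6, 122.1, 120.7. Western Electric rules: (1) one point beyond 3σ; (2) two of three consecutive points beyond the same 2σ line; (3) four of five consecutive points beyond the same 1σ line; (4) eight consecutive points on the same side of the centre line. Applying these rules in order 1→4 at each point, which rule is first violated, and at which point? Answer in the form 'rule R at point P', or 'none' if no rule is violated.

rule 1 at point 9

Zone of each point (C = within 1σ̂, B = 1σ̂–2σ̂, A = 2σ̂–3σ̂, * = beyond 3σ̂; sign = side of CL): 1:+C, 2:+C, 3:+C, 4:-C, 5:-C, 6:-C, 7:-B, 8:+B, 9:-*, 10:+C, 11:-C, 12:-C, 13:-C, 14:+C, 15:+C, 16:+C
Rule 1 (one point beyond the 3σ limits) is satisfied at point 9.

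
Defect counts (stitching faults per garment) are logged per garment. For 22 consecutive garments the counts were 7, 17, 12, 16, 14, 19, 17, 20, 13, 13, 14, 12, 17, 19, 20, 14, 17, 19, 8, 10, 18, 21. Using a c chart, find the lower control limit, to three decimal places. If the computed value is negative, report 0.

c̄ = (7 + 17 + 12 + 16 + 14 + 19 + 17 + 20 + 13 + 13 + 14 + 12 + 17 + 19 + 20 + 14 + 17 + 19 + 8 + 10 + 18 + 21) / 22 = 337 / 22 = 15.3182
LCL = c̄ − 3√c̄ = 15.3182 − 3 × 3.9138 = 3.5766

3.577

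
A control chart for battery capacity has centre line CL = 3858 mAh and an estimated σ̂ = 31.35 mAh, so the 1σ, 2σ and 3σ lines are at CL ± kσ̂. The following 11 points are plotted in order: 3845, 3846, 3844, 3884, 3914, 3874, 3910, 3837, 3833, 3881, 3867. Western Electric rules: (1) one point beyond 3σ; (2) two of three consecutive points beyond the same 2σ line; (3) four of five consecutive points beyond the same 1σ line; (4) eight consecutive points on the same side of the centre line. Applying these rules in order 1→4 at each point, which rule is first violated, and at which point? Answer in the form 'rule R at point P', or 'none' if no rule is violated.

none

Zone of each point (C = within 1σ̂, B = 1σ̂–2σ̂, A = 2σ̂–3σ̂, * = beyond 3σ̂; sign = side of CL): 1:-C, 2:-C, 3:-C, 4:+C, 5:+B, 6:+C, 7:+B, 8:-C, 9:-C, 10:+C, 11:+C
No rule fires across all 11 points.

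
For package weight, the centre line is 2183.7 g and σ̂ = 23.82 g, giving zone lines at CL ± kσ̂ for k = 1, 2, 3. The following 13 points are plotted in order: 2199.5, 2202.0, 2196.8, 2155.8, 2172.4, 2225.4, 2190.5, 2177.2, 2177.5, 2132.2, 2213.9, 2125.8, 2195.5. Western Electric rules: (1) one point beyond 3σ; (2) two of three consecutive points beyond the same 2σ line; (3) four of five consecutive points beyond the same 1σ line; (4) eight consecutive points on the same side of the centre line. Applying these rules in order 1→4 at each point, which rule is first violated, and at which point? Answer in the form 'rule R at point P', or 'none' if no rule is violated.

Zone of each point (C = within 1σ̂, B = 1σ̂–2σ̂, A = 2σ̂–3σ̂, * = beyond 3σ̂; sign = side of CL): 1:+C, 2:+C, 3:+C, 4:-B, 5:-C, 6:+B, 7:+C, 8:-C, 9:-C, 10:-A, 11:+B, 12:-A, 13:+C
Rule 2 (two of three consecutive points beyond the same 2σ limit) is satisfied at point 12.

rule 2 at point 12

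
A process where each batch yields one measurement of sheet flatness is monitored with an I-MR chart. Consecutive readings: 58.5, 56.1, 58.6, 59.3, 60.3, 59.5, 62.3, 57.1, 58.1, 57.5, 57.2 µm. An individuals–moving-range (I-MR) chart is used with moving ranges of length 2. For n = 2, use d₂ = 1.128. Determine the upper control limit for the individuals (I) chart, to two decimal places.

63.19

X̄ = (58.5 + 56.1 + 58.6 + 59.3 + 60.3 + 59.5 + 62.3 + 57.1 + 58.1 + 57.5 + 57.2) / 11 = 58.5909
Moving ranges: 2.4, 2.5, 0.7, 1.0, 0.8, 2.8, 5.2, 1.0, 0.6, 0.3; M̄R̄ = 17.3000 / 10 = 1.7300
UCL = X̄ + 3·M̄R̄/d₂ = 58.5909 + 3 × 1.7300 / 1.128 = 63.1920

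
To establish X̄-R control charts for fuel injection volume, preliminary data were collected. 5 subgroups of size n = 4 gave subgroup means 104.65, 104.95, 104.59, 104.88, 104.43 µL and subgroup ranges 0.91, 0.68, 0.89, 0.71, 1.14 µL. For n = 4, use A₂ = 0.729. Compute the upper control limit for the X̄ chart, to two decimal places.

105.33

X̄̄ = (104.65 + 104.95 + 104.59 + 104.88 + 104.43) / 5 = 523.5000 / 5 = 104.7000
R̄ = (0.91 + 0.68 + 0.89 + 0.71 + 1.14) / 5 = 4.3300 / 5 = 0.8660
UCL = X̄̄ + A₂·R̄ = 104.7000 + 0.729 × 0.8660 = 105.3313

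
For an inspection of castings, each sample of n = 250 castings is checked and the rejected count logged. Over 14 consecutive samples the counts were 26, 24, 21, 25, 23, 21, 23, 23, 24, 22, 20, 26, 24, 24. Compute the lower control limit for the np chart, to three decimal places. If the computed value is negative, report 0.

p̄ = Σdᵢ / (k·n) = 326 / (14 × 250) = 0.09314
LCL = np̄ − 3·√(np̄(1−p̄)) = 23.2857 − 3 × 4.5953 = 9.4998

9.500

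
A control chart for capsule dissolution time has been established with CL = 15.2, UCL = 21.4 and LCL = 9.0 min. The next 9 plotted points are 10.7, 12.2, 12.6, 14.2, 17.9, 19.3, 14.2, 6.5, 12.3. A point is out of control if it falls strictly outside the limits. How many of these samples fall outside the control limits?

1

Compare each point to [9.0, 21.4]: sample 8 = 6.5 < LCL.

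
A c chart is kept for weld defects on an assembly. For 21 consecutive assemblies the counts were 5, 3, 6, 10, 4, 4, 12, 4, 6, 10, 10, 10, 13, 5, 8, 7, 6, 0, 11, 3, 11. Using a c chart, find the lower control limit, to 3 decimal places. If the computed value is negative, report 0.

0.000

c̄ = (5 + 3 + 6 + 10 + 4 + 4 + 12 + 4 + 6 + 10 + 10 + 10 + 13 + 5 + 8 + 7 + 6 + 0 + 11 + 3 + 11) / 21 = 148 / 21 = 7.0476
LCL = c̄ − 3√c̄ = 7.0476 − 3 × 2.6547 = -0.9166 → 0 (cannot be negative)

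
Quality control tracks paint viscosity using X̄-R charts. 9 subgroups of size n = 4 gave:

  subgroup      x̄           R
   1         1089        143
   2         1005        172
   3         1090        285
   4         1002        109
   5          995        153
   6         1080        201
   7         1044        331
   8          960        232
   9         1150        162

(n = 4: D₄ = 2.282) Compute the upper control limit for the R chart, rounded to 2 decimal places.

453.36

R̄ = (143 + 172 + 285 + 109 + 153 + 201 + 331 + 232 + 162) / 9 = 1788.0000 / 9 = 198.6667
UCL_R = D₄·R̄ = 2.282 × 198.6667 = 453.3573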